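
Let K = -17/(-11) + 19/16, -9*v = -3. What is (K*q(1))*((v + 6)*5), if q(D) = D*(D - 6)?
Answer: -228475/528 ≈ -432.72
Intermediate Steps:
v = ⅓ (v = -⅑*(-3) = ⅓ ≈ 0.33333)
q(D) = D*(-6 + D)
K = 481/176 (K = -17*(-1/11) + 19*(1/16) = 17/11 + 19/16 = 481/176 ≈ 2.7330)
(K*q(1))*((v + 6)*5) = (481*(1*(-6 + 1))/176)*((⅓ + 6)*5) = (481*(1*(-5))/176)*((19/3)*5) = ((481/176)*(-5))*(95/3) = -2405/176*95/3 = -228475/528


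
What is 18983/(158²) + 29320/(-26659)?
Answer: -225876683/665515276 ≈ -0.33940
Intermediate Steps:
18983/(158²) + 29320/(-26659) = 18983/24964 + 29320*(-1/26659) = 18983*(1/24964) - 29320/26659 = 18983/24964 - 29320/26659 = -225876683/665515276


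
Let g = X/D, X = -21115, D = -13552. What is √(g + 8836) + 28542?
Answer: 28542 + √838366109/308 ≈ 28636.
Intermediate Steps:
g = 21115/13552 (g = -21115/(-13552) = -21115*(-1/13552) = 21115/13552 ≈ 1.5581)
√(g + 8836) + 28542 = √(21115/13552 + 8836) + 28542 = √(119766587/13552) + 28542 = √838366109/308 + 28542 = 28542 + √838366109/308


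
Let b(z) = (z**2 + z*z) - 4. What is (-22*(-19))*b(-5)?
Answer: 19228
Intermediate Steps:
b(z) = -4 + 2*z**2 (b(z) = (z**2 + z**2) - 4 = 2*z**2 - 4 = -4 + 2*z**2)
(-22*(-19))*b(-5) = (-22*(-19))*(-4 + 2*(-5)**2) = 418*(-4 + 2*25) = 418*(-4 + 50) = 418*46 = 19228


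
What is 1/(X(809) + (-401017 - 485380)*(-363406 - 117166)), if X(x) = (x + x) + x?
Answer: 1/425977581511 ≈ 2.3475e-12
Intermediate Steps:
X(x) = 3*x (X(x) = 2*x + x = 3*x)
1/(X(809) + (-401017 - 485380)*(-363406 - 117166)) = 1/(3*809 + (-401017 - 485380)*(-363406 - 117166)) = 1/(2427 - 886397*(-480572)) = 1/(2427 + 425977579084) = 1/425977581511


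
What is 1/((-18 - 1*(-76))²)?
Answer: 1/3364 ≈ 0.00029727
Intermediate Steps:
1/((-18 - 1*(-76))²) = 1/((-18 + 76)²) = 1/(58²) = 1/3364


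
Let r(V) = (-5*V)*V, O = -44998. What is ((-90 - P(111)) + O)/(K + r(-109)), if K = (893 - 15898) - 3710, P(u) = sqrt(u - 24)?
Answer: 5636/9765 + sqrt(87)/78120 ≈ 0.57728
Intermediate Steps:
P(u) = sqrt(-24 + u)
r(V) = -5*V**2
K = -18715 (K = -15005 - 3710 = -18715)
((-90 - P(111)) + O)/(K + r(-109)) = ((-90 - sqrt(-24 + 111)) - 44998)/(-18715 - 5*(-109)**2) = ((-90 - sqrt(87)) - 44998)/(-18715 - 5*11881) = (-45088 - sqrt(87))/(-18715 - 59405) = (-45088 - sqrt(87))/(-78120) = (-45088 - sqrt(87))*(-1/78120) = 5636/9765 + sqrt(87)/78120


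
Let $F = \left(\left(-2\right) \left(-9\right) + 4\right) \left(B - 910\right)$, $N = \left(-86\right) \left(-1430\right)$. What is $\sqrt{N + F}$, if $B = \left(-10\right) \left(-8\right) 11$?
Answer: $4 \sqrt{7645} \approx 349.74$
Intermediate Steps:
$B = 880$ ($B = 80 \cdot 11 = 880$)
$N = 122980$
$F = -660$ ($F = \left(\left(-2\right) \left(-9\right) + 4\right) \left(880 - 910\right) = \left(18 + 4\right) \left(-30\right) = 22 \left(-30\right) = -660$)
$\sqrt{N + F} = \sqrt{122980 - 660} = \sqrt{122320} = 4 \sqrt{7645}$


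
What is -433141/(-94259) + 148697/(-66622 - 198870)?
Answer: 100979439849/25025010428 ≈ 4.0351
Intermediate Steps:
-433141/(-94259) + 148697/(-66622 - 198870) = -433141*(-1/94259) + 148697/(-265492) = 433141/94259 + 148697*(-1/265492) = 433141/94259 - 148697/265492 = 100979439849/25025010428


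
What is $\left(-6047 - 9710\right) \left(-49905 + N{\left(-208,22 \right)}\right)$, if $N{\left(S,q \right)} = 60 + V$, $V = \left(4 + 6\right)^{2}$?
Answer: $783831965$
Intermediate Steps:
$V = 100$ ($V = 10^{2} = 100$)
$N{\left(S,q \right)} = 160$ ($N{\left(S,q \right)} = 60 + 100 = 160$)
$\left(-6047 - 9710\right) \left(-49905 + N{\left(-208,22 \right)}\right) = \left(-6047 - 9710\right) \left(-49905 + 160\right) = \left(-15757\right) \left(-49745\right) = 783831965$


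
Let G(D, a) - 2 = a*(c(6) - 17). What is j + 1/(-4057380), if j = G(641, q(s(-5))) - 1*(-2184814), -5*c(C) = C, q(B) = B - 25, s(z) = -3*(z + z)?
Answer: 8864259520499/4057380 ≈ 2.1847e+6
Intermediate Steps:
s(z) = -6*z
q(B) = -25 + B
c(C) = -C/5
G(D, a) = 2 - 91*a/5 (G(D, a) = 2 + a*(-⅕*6 - 17) = 2 + a*(-6/5 - 17) = 2 + a*(-91/5) = 2 - 91*a/5)
j = 2184725 (j = (2 - 91*(-25 - 6*(-5))/5) - 1*(-2184814) = (2 - 91*(-25 + 30)/5) + 2184814 = (2 - 91/5*5) + 2184814 = (2 - 91) + 2184814 = -89 + 2184814 = 2184725)
j + 1/(-4057380) = 2184725 + 1/(-4057380) = 2184725 - 1/4057380 = 8864259520499/4057380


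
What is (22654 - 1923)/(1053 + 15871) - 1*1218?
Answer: -20592701/16924 ≈ -1216.8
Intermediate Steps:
(22654 - 1923)/(1053 + 15871) - 1*1218 = 20731/16924 - 1218 = -20592701/16924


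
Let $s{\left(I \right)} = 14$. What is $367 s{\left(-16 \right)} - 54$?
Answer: $5084$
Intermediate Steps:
$367 s{\left(-16 \right)} - 54 = 367 \cdot 14 - 54 = 5138 - 54 = 5084$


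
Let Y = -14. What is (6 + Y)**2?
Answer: 64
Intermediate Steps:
(6 + Y)**2 = (6 - 14)**2 = (-8)**2 = 64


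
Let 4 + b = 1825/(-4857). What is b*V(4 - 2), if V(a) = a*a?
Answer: -85012/4857 ≈ -17.503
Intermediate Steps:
b = -21253/4857 (b = -4 + 1825/(-4857) = -4 + 1825*(-1/4857) = -4 - 1825/4857 = -21253/4857 ≈ -4.3757)
V(a) = a²
b*V(4 - 2) = -21253*(4 - 2)²/4857 = -21253/4857*2² = -21253/4857*4 = -85012/4857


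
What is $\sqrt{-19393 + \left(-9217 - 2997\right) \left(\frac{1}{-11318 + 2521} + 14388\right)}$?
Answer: $\frac{i \sqrt{13601144312703267}}{8797} \approx 13257.0 i$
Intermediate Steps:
$\sqrt{-19393 + \left(-9217 - 2997\right) \left(\frac{1}{-11318 + 2521} + 14388\right)} = \sqrt{-19393 - 12214 \left(\frac{1}{-8797} + 14388\right)} = \sqrt{-19393 - 12214 \left(- \frac{1}{8797} + 14388\right)} = \sqrt{-19393 - \frac{1545941064290}{8797}} = \sqrt{- \frac{1546111664511}{8797}} = \frac{i \sqrt{13601144312703267}}{8797}$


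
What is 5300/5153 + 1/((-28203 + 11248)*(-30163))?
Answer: 2710492429653/2635314615745 ≈ 1.0285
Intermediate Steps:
5300/5153 + 1/((-28203 + 11248)*(-30163)) = 5300*(1/5153) - 1/30163/(-16955) = 5300/5153 - 1/16955*(-1/30163) = 5300/5153 + 1/511413665 = 2710492429653/2635314615745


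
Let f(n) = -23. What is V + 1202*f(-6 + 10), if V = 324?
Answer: -27322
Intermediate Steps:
V + 1202*f(-6 + 10) = 324 + 1202*(-23) = 324 - 27646 = -27322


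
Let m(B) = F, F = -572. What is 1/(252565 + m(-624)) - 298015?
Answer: -75097693894/251993 ≈ -2.9802e+5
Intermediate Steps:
m(B) = -572
1/(252565 + m(-624)) - 298015 = 1/(252565 - 572) - 298015 = 1/251993 - 298015 = -75097693894/251993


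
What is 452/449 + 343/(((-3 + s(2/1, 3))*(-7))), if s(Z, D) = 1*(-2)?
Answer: 24261/2245 ≈ 10.807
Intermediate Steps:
s(Z, D) = -2
452/449 + 343/(((-3 + s(2/1, 3))*(-7))) = 452/449 + 343/(((-3 - 2)*(-7))) = 452*(1/449) + 343/((-5*(-7))) = 452/449 + 343/35 = 452/449 + 343*(1/35) = 452/449 + 49/5 = 24261/2245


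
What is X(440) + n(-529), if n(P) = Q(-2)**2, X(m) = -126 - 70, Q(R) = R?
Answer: -192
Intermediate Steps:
X(m) = -196
n(P) = 4 (n(P) = (-2)**2 = 4)
X(440) + n(-529) = -196 + 4 = -192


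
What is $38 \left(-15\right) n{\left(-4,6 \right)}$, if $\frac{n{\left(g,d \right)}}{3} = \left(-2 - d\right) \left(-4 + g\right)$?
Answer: $-109440$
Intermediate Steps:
$n{\left(g,d \right)} = 3 \left(-4 + g\right) \left(-2 - d\right)$ ($n{\left(g,d \right)} = 3 \left(-2 - d\right) \left(-4 + g\right) = 3 \left(-4 + g\right) \left(-2 - d\right)$)
$38 \left(-15\right) n{\left(-4,6 \right)} = 38 \left(-15\right) \left(24 - -24 + 12 \cdot 6 - 18 \left(-4\right)\right) = - 570 \left(24 + 24 + 72 + 72\right) = \left(-570\right) 192 = -109440$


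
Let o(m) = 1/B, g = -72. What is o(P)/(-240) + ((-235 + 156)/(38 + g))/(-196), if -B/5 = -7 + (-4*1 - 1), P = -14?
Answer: -143033/11995200 ≈ -0.011924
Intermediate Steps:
B = 60 (B = -5*(-7 + (-4*1 - 1)) = -5*(-7 + (-4 - 1)) = -5*(-7 - 5) = -5*(-12) = 60)
o(m) = 1/60
o(P)/(-240) + ((-235 + 156)/(38 + g))/(-196) = (1/60)/(-240) + ((-235 + 156)/(38 - 72))/(-196) = (1/60)*(-1/240) - 79/(-34)*(-1/196) = -1/14400 - 79*(-1/34)*(-1/196) = -1/14400 + (79/34)*(-1/196) = -1/14400 - 79/6664 = -143033/11995200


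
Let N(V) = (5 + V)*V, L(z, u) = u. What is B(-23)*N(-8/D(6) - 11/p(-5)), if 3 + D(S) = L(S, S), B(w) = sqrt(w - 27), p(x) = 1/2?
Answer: 21830*I*sqrt(2)/9 ≈ 3430.3*I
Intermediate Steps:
p(x) = 1/2
B(w) = sqrt(-27 + w)
D(S) = -3 + S
N(V) = V*(5 + V)
B(-23)*N(-8/D(6) - 11/p(-5)) = sqrt(-27 - 23)*((-8/(-3 + 6) - 11/1/2)*(5 + (-8/(-3 + 6) - 11/1/2))) = sqrt(-50)*((-8/3 - 11*2)*(5 + (-8/3 - 11*2))) = (5*I*sqrt(2))*((-8*1/3 - 22)*(5 + (-8*1/3 - 22))) = (5*I*sqrt(2))*((-8/3 - 22)*(5 + (-8/3 - 22))) = (5*I*sqrt(2))*(-74*(5 - 74/3)/3) = (5*I*sqrt(2))*(-74/3*(-59/3)) = (5*I*sqrt(2))*(4366/9) = 21830*I*sqrt(2)/9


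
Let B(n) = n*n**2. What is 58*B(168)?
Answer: 275014656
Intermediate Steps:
B(n) = n**3
58*B(168) = 58*168**3 = 58*4741632 = 275014656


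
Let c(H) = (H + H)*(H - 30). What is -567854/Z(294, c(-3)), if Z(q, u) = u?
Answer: -283927/99 ≈ -2867.9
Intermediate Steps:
c(H) = 2*H*(-30 + H) (c(H) = (2*H)*(-30 + H) = 2*H*(-30 + H))
-567854/Z(294, c(-3)) = -567854*(-1/(6*(-30 - 3))) = -567854/(2*(-3)*(-33)) = -567854/198 = -567854*1/198 = -283927/99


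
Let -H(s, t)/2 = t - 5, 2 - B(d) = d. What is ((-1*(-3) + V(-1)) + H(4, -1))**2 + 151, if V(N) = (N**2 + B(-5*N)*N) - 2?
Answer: 440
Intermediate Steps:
B(d) = 2 - d
V(N) = -2 + N**2 + N*(2 + 5*N) (V(N) = (N**2 + (2 - (-5)*N)*N) - 2 = (N**2 + (2 + 5*N)*N) - 2 = (N**2 + N*(2 + 5*N)) - 2 = -2 + N**2 + N*(2 + 5*N))
H(s, t) = 10 - 2*t (H(s, t) = -2*(t - 5) = -2*(-5 + t) = 10 - 2*t)
((-1*(-3) + V(-1)) + H(4, -1))**2 + 151 = ((-1*(-3) + (-2 + 2*(-1) + 6*(-1)**2)) + (10 - 2*(-1)))**2 + 151 = ((3 + (-2 - 2 + 6*1)) + (10 + 2))**2 + 151 = ((3 + (-2 - 2 + 6)) + 12)**2 + 151 = ((3 + 2) + 12)**2 + 151 = (5 + 12)**2 + 151 = 17**2 + 151 = 289 + 151 = 440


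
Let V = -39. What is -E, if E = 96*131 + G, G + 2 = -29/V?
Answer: -490415/39 ≈ -12575.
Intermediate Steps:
G = -49/39 (G = -2 - 29/(-39) = -2 - 29*(-1/39) = -2 + 29/39 = -49/39 ≈ -1.2564)
E = 490415/39 (E = 96*131 - 49/39 = 12576 - 49/39 = 490415/39 ≈ 12575.)
-E = -1*490415/39 = -490415/39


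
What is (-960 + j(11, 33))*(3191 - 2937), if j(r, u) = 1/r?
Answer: -2681986/11 ≈ -2.4382e+5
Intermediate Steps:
(-960 + j(11, 33))*(3191 - 2937) = (-960 + 1/11)*(3191 - 2937) = (-960 + 1/11)*254 = -10559/11*254 = -2681986/11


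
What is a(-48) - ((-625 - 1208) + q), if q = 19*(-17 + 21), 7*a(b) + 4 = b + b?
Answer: 12199/7 ≈ 1742.7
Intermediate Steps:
a(b) = -4/7 + 2*b/7 (a(b) = -4/7 + (b + b)/7 = -4/7 + (2*b)/7 = -4/7 + 2*b/7)
q = 76 (q = 19*4 = 76)
a(-48) - ((-625 - 1208) + q) = (-4/7 + (2/7)*(-48)) - ((-625 - 1208) + 76) = (-4/7 - 96/7) - (-1833 + 76) = -100/7 - 1*(-1757) = -100/7 + 1757 = 12199/7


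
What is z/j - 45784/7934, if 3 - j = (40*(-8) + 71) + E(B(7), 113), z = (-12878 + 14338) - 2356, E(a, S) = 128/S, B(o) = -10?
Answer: -262648308/28114129 ≈ -9.3422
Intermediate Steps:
z = -896 (z = 1460 - 2356 = -896)
j = 28348/113 (j = 3 - ((40*(-8) + 71) + 128/113) = 3 - ((-320 + 71) + 128*(1/113)) = 3 - (-249 + 128/113) = 3 - 1*(-28009/113) = 3 + 28009/113 = 28348/113 ≈ 250.87)
z/j - 45784/7934 = -896/28348/113 - 45784/7934 = -896*113/28348 - 45784*1/7934 = -25312/7087 - 22892/3967 = -262648308/28114129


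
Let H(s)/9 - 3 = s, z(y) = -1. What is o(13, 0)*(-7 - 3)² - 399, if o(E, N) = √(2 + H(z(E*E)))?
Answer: -399 + 200*√5 ≈ 48.214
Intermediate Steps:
H(s) = 27 + 9*s
o(E, N) = 2*√5 (o(E, N) = √(2 + (27 + 9*(-1))) = √(2 + (27 - 9)) = √(2 + 18) = √20 = 2*√5)
o(13, 0)*(-7 - 3)² - 399 = (2*√5)*(-7 - 3)² - 399 = (2*√5)*(-10)² - 399 = (2*√5)*100 - 399 = 200*√5 - 399 = -399 + 200*√5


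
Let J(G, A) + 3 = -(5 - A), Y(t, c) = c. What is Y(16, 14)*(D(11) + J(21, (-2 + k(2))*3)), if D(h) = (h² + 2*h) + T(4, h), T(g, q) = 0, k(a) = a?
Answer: 1890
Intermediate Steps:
D(h) = h² + 2*h (D(h) = (h² + 2*h) + 0 = h² + 2*h)
J(G, A) = -8 + A (J(G, A) = -3 - (5 - A) = -3 + (-5 + A) = -8 + A)
Y(16, 14)*(D(11) + J(21, (-2 + k(2))*3)) = 14*(11*(2 + 11) + (-8 + (-2 + 2)*3)) = 14*(11*13 + (-8 + 0*3)) = 14*(143 + (-8 + 0)) = 14*(143 - 8) = 14*135 = 1890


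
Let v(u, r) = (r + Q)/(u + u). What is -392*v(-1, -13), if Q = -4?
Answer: -3332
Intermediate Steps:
v(u, r) = (-4 + r)/(2*u) (v(u, r) = (r - 4)/(u + u) = (-4 + r)/((2*u)) = (-4 + r)*(1/(2*u)) = (-4 + r)/(2*u))
-392*v(-1, -13) = -196*(-4 - 13)/(-1) = -196*(-1)*(-17) = -392*17/2 = -3332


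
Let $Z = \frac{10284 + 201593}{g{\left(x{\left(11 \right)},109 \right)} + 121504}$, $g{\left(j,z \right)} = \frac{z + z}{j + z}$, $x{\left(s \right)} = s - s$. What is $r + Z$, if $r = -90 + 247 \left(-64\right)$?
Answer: $- \frac{1931490511}{121506} \approx -15896.0$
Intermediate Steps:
$r = -15898$ ($r = -90 - 15808 = -15898$)
$x{\left(s \right)} = 0$
$g{\left(j,z \right)} = \frac{2 z}{j + z}$
$Z = \frac{211877}{121506}$ ($Z = \frac{10284 + 201593}{2 \cdot 109 \frac{1}{0 + 109} + 121504} = \frac{211877}{2 \cdot 109 \cdot \frac{1}{109} + 121504} = \frac{211877}{2 + 121504} = \frac{211877}{121506} \approx 1.7438$)
$r + Z = -15898 + \frac{211877}{121506} = - \frac{1931490511}{121506}$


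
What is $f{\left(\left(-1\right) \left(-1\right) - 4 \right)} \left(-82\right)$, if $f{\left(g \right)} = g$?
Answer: $246$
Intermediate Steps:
$f{\left(\left(-1\right) \left(-1\right) - 4 \right)} \left(-82\right) = \left(\left(-1\right) \left(-1\right) - 4\right) \left(-82\right) = \left(1 - 4\right) \left(-82\right) = \left(-3\right) \left(-82\right) = 246$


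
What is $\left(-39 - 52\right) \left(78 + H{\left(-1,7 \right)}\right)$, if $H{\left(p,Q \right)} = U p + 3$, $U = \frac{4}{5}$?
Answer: $- \frac{36491}{5} \approx -7298.2$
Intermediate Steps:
$U = \frac{4}{5}$ ($U = 4 \cdot \frac{1}{5} = \frac{4}{5} \approx 0.8$)
$H{\left(p,Q \right)} = 3 + \frac{4 p}{5}$ ($H{\left(p,Q \right)} = \frac{4 p}{5} + 3 = 3 + \frac{4 p}{5}$)
$\left(-39 - 52\right) \left(78 + H{\left(-1,7 \right)}\right) = \left(-39 - 52\right) \left(78 + \left(3 + \frac{4}{5} \left(-1\right)\right)\right) = - 91 \left(78 + \left(3 - \frac{4}{5}\right)\right) = - 91 \left(78 + \frac{11}{5}\right) = \left(-91\right) \frac{401}{5} = - \frac{36491}{5}$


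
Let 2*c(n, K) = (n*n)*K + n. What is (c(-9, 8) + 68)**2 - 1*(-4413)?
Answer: 618277/4 ≈ 1.5457e+5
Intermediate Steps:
c(n, K) = n/2 + K*n**2/2 (c(n, K) = ((n*n)*K + n)/2 = (n**2*K + n)/2 = (K*n**2 + n)/2 = (n + K*n**2)/2 = n/2 + K*n**2/2)
(c(-9, 8) + 68)**2 - 1*(-4413) = ((1/2)*(-9)*(1 + 8*(-9)) + 68)**2 - 1*(-4413) = ((1/2)*(-9)*(1 - 72) + 68)**2 + 4413 = ((1/2)*(-9)*(-71) + 68)**2 + 4413 = (639/2 + 68)**2 + 4413 = (775/2)**2 + 4413 = 600625/4 + 4413 = 618277/4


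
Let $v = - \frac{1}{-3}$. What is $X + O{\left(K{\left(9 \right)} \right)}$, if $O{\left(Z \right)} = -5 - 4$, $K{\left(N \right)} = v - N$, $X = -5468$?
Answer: $-5477$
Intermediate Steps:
$v = \frac{1}{3}$ ($v = \left(-1\right) \left(- \frac{1}{3}\right) = \frac{1}{3} \approx 0.33333$)
$K{\left(N \right)} = \frac{1}{3} - N$
$O{\left(Z \right)} = -9$ ($O{\left(Z \right)} = -5 - 4 = -9$)
$X + O{\left(K{\left(9 \right)} \right)} = -5468 - 9 = -5477$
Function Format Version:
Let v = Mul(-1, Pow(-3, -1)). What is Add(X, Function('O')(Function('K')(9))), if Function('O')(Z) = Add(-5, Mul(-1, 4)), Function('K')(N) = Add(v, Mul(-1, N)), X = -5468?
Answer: -5477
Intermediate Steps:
v = Rational(1, 3) (v = Mul(-1, Rational(-1, 3)) = Rational(1, 3) ≈ 0.33333)
Function('K')(N) = Add(Rational(1, 3), Mul(-1, N))
Function('O')(Z) = -9 (Function('O')(Z) = Add(-5, -4) = -9)
Add(X, Function('O')(Function('K')(9))) = Add(-5468, -9) = -5477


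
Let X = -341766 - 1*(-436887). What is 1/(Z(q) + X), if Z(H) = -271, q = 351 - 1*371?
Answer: 1/94850 ≈ 1.0543e-5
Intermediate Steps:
q = -20 (q = 351 - 371 = -20)
X = 95121 (X = -341766 + 436887 = 95121)
1/(Z(q) + X) = 1/(-271 + 95121) = 1/94850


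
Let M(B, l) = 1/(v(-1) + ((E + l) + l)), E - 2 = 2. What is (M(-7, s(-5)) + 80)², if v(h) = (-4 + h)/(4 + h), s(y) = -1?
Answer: 6889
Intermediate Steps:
E = 4 (E = 2 + 2 = 4)
v(h) = (-4 + h)/(4 + h)
M(B, l) = 1/(7/3 + 2*l) (M(B, l) = 1/((-4 - 1)/(4 - 1) + ((4 + l) + l)) = 1/(-5/3 + (4 + 2*l)) = 1/(7/3 + 2*l))
(M(-7, s(-5)) + 80)² = (3/(7 + 6*(-1)) + 80)² = (3/(7 - 6) + 80)² = (3/1 + 80)² = (3*1 + 80)² = (3 + 80)² = 83² = 6889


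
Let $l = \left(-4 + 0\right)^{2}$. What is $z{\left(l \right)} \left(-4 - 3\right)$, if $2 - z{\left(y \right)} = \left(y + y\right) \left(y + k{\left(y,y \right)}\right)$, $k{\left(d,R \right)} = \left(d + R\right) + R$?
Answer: $14322$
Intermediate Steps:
$k{\left(d,R \right)} = d + 2 R$ ($k{\left(d,R \right)} = \left(R + d\right) + R = d + 2 R$)
$l = 16$ ($l = \left(-4\right)^{2} = 16$)
$z{\left(y \right)} = 2 - 8 y^{2}$ ($z{\left(y \right)} = 2 - \left(y + y\right) \left(y + \left(y + 2 y\right)\right) = 2 - 2 y \left(y + 3 y\right) = 2 - 2 y 4 y = 2 - 8 y^{2}$)
$z{\left(l \right)} \left(-4 - 3\right) = \left(2 - 8 \cdot 16^{2}\right) \left(-4 - 3\right) = \left(2 - 2048\right) \left(-7\right) = \left(-2046\right) \left(-7\right) = 14322$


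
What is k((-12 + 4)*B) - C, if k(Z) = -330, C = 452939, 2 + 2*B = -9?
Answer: -453269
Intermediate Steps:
B = -11/2 (B = -1 + (½)*(-9) = -1 - 9/2 = -11/2 ≈ -5.5000)
k((-12 + 4)*B) - C = -330 - 1*452939 = -330 - 452939 = -453269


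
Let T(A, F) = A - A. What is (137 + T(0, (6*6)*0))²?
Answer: 18769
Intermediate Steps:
T(A, F) = 0
(137 + T(0, (6*6)*0))² = (137 + 0)² = 137² = 18769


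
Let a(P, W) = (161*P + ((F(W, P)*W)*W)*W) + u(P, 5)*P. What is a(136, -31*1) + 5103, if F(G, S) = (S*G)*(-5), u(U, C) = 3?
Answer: -627966873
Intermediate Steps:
F(G, S) = -5*G*S (F(G, S) = (G*S)*(-5) = -5*G*S)
a(P, W) = 164*P - 5*P*W⁴ (a(P, W) = (161*P + (((-5*W*P)*W)*W)*W) + 3*P = (161*P + (((-5*P*W)*W)*W)*W) + 3*P = (161*P + ((-5*P*W²)*W)*W) + 3*P = (161*P + (-5*P*W³)*W) + 3*P = (161*P - 5*P*W⁴) + 3*P = 164*P - 5*P*W⁴)
a(136, -31*1) + 5103 = 136*(164 - 5*(-31*1)⁴) + 5103 = 136*(164 - 5*(-31)⁴) + 5103 = 136*(164 - 5*923521) + 5103 = 136*(164 - 4617605) + 5103 = 136*(-4617441) + 5103 = -627971976 + 5103 = -627966873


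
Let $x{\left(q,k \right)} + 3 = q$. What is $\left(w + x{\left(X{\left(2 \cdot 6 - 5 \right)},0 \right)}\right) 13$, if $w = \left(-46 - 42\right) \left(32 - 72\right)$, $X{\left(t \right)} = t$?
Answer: $45812$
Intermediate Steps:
$w = 3520$ ($w = \left(-88\right) \left(-40\right) = 3520$)
$x{\left(q,k \right)} = -3 + q$
$\left(w + x{\left(X{\left(2 \cdot 6 - 5 \right)},0 \right)}\right) 13 = \left(3520 + \left(-3 + \left(2 \cdot 6 - 5\right)\right)\right) 13 = \left(3520 + \left(-3 + \left(12 - 5\right)\right)\right) 13 = \left(3520 + \left(-3 + 7\right)\right) 13 = \left(3520 + 4\right) 13 = 3524 \cdot 13 = 45812$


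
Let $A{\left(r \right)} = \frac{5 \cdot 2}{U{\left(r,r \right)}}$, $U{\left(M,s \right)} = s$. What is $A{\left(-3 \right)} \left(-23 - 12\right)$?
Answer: $\frac{350}{3} \approx 116.67$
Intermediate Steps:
$A{\left(r \right)} = \frac{10}{r}$ ($A{\left(r \right)} = \frac{5 \cdot 2}{r} = \frac{10}{r}$)
$A{\left(-3 \right)} \left(-23 - 12\right) = \frac{10}{-3} \left(-23 - 12\right) = 10 \left(- \frac{1}{3}\right) \left(-35\right) = \left(- \frac{10}{3}\right) \left(-35\right) = \frac{350}{3}$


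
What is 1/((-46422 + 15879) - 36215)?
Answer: -1/66758 ≈ -1.4979e-5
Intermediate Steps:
1/((-46422 + 15879) - 36215) = 1/(-30543 - 36215) = 1/(-66758) = -1/66758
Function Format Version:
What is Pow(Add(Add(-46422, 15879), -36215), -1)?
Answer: Rational(-1, 66758) ≈ -1.4979e-5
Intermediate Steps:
Pow(Add(Add(-46422, 15879), -36215), -1) = Pow(Add(-30543, -36215), -1) = Pow(-66758, -1) = Rational(-1, 66758)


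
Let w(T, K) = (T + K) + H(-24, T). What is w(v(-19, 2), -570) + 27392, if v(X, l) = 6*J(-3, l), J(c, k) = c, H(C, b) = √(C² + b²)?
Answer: 26834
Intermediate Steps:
v(X, l) = -18 (v(X, l) = 6*(-3) = -18)
w(T, K) = K + T + √(576 + T²) (w(T, K) = (T + K) + √((-24)² + T²) = (K + T) + √(576 + T²) = K + T + √(576 + T²))
w(v(-19, 2), -570) + 27392 = (-570 - 18 + √(576 + (-18)²)) + 27392 = (-570 - 18 + √(576 + 324)) + 27392 = (-570 - 18 + √900) + 27392 = (-570 - 18 + 30) + 27392 = -558 + 27392 = 26834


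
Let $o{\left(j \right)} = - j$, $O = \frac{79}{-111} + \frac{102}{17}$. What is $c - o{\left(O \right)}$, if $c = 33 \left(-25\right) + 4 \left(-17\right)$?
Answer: $- \frac{98536}{111} \approx -887.71$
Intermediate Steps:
$O = \frac{587}{111}$ ($O = 79 \left(- \frac{1}{111}\right) + 102 \cdot \frac{1}{17} = - \frac{79}{111} + 6 = \frac{587}{111} \approx 5.2883$)
$c = -893$ ($c = -825 - 68 = -893$)
$c - o{\left(O \right)} = -893 - \left(-1\right) \frac{587}{111} = -893 - - \frac{587}{111} = -893 + \frac{587}{111} = - \frac{98536}{111}$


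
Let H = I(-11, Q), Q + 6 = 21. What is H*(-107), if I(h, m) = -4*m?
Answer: 6420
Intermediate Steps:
Q = 15 (Q = -6 + 21 = 15)
H = -60 (H = -4*15 = -60)
H*(-107) = -60*(-107) = 6420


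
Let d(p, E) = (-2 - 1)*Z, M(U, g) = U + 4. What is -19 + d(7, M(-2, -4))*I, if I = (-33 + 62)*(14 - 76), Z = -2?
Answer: -10807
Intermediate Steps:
M(U, g) = 4 + U
I = -1798 (I = 29*(-62) = -1798)
d(p, E) = 6 (d(p, E) = (-2 - 1)*(-2) = -3*(-2) = 6)
-19 + d(7, M(-2, -4))*I = -19 + 6*(-1798) = -19 - 10788 = -10807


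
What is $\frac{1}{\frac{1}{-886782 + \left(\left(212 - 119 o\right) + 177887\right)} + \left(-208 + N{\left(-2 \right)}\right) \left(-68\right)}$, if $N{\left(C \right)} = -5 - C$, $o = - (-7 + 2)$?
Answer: $\frac{709278}{10176720743} \approx 6.9696 \cdot 10^{-5}$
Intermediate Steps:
$o = 5$ ($o = \left(-1\right) \left(-5\right) = 5$)
$\frac{1}{\frac{1}{-886782 + \left(\left(212 - 119 o\right) + 177887\right)} + \left(-208 + N{\left(-2 \right)}\right) \left(-68\right)} = \frac{1}{\frac{1}{-886782 + \left(\left(212 - 595\right) + 177887\right)} + \left(-208 - 3\right) \left(-68\right)} = \frac{1}{\frac{1}{-886782 + \left(\left(212 - 595\right) + 177887\right)} + \left(-208 + \left(-5 + 2\right)\right) \left(-68\right)} = \frac{1}{\frac{1}{-886782 + \left(-383 + 177887\right)} + \left(-208 - 3\right) \left(-68\right)} = \frac{1}{\frac{1}{-886782 + 177504} - -14348} = \frac{1}{\frac{1}{-709278} + 14348} = \frac{1}{- \frac{1}{709278} + 14348} = \frac{1}{\frac{10176720743}{709278}} = \frac{709278}{10176720743}$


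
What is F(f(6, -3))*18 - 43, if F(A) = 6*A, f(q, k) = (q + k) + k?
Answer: -43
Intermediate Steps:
f(q, k) = q + 2*k (f(q, k) = (k + q) + k = q + 2*k)
F(f(6, -3))*18 - 43 = (6*(6 + 2*(-3)))*18 - 43 = (6*(6 - 6))*18 - 43 = (6*0)*18 - 43 = 0*18 - 43 = 0 - 43 = -43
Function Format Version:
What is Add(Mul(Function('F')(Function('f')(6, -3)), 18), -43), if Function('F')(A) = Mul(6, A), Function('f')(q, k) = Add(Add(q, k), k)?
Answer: -43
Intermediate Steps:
Function('f')(q, k) = Add(q, Mul(2, k)) (Function('f')(q, k) = Add(Add(k, q), k) = Add(q, Mul(2, k)))
Add(Mul(Function('F')(Function('f')(6, -3)), 18), -43) = Add(Mul(Mul(6, Add(6, Mul(2, -3))), 18), -43) = Add(Mul(Mul(6, Add(6, -6)), 18), -43) = Add(Mul(Mul(6, 0), 18), -43) = Add(Mul(0, 18), -43) = Add(0, -43) = -43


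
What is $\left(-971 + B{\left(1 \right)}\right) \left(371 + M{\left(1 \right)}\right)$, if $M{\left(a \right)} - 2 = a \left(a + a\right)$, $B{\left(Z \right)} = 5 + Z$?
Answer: $-361875$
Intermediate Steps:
$M{\left(a \right)} = 2 + 2 a^{2}$ ($M{\left(a \right)} = 2 + a \left(a + a\right) = 2 + a 2 a = 2 + 2 a^{2}$)
$\left(-971 + B{\left(1 \right)}\right) \left(371 + M{\left(1 \right)}\right) = \left(-971 + \left(5 + 1\right)\right) \left(371 + \left(2 + 2 \cdot 1^{2}\right)\right) = \left(-971 + 6\right) \left(371 + \left(2 + 2 \cdot 1\right)\right) = - 965 \left(371 + \left(2 + 2\right)\right) = - 965 \left(371 + 4\right) = \left(-965\right) 375 = -361875$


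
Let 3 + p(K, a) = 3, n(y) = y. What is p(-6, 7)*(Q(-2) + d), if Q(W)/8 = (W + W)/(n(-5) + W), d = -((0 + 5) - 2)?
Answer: 0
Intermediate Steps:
p(K, a) = 0 (p(K, a) = -3 + 3 = 0)
d = -3 (d = -(5 - 2) = -1*3 = -3)
Q(W) = 16*W/(-5 + W) (Q(W) = 8*((W + W)/(-5 + W)) = 8*((2*W)/(-5 + W)) = 8*(2*W/(-5 + W)) = 16*W/(-5 + W))
p(-6, 7)*(Q(-2) + d) = 0*(16*(-2)/(-5 - 2) - 3) = 0*(16*(-2)/(-7) - 3) = 0*(16*(-2)*(-⅐) - 3) = 0*(32/7 - 3) = 0*(11/7) = 0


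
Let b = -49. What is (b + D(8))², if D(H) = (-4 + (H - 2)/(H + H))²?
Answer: 5267025/4096 ≈ 1285.9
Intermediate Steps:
D(H) = (-4 + (-2 + H)/(2*H))² (D(H) = (-4 + (-2 + H)/((2*H)))² = (-4 + (-2 + H)*(1/(2*H)))² = (-4 + (-2 + H)/(2*H))²)
(b + D(8))² = (-49 + (¼)*(2 + 7*8)²/8²)² = (-49 + (¼)*(1/64)*(2 + 56)²)² = (-49 + (¼)*(1/64)*58²)² = (-49 + (¼)*(1/64)*3364)² = (-49 + 841/64)² = (-2295/64)² = 5267025/4096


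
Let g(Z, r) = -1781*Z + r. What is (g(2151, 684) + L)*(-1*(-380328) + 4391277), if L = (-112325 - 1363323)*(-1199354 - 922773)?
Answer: 14942322250999773645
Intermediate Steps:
g(Z, r) = r - 1781*Z
L = 3131512463296 (L = -1475648*(-2122127) = 3131512463296)
(g(2151, 684) + L)*(-1*(-380328) + 4391277) = ((684 - 1781*2151) + 3131512463296)*(-1*(-380328) + 4391277) = ((684 - 3830931) + 3131512463296)*(380328 + 4391277) = (-3830247 + 3131512463296)*4771605 = 3131508633049*4771605 = 14942322250999773645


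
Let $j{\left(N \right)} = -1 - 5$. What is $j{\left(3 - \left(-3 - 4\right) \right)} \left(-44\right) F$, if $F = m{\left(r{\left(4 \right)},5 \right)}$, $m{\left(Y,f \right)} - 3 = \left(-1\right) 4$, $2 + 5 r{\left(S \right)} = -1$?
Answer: $-264$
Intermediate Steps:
$r{\left(S \right)} = - \frac{3}{5}$ ($r{\left(S \right)} = - \frac{2}{5} + \frac{1}{5} \left(-1\right) = - \frac{2}{5} - \frac{1}{5} = - \frac{3}{5}$)
$m{\left(Y,f \right)} = -1$ ($m{\left(Y,f \right)} = 3 - 4 = -1$)
$F = -1$
$j{\left(N \right)} = -6$
$j{\left(3 - \left(-3 - 4\right) \right)} \left(-44\right) F = \left(-6\right) \left(-44\right) \left(-1\right) = 264 \left(-1\right) = -264$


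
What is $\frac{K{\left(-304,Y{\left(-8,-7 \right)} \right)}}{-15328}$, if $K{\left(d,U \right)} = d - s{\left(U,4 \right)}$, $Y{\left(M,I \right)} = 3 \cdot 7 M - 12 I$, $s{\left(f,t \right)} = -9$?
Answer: $\frac{295}{15328} \approx 0.019246$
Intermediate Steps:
$Y{\left(M,I \right)} = - 12 I + 21 M$ ($Y{\left(M,I \right)} = 21 M - 12 I = - 12 I + 21 M$)
$K{\left(d,U \right)} = 9 + d$ ($K{\left(d,U \right)} = d - -9 = d + 9 = 9 + d$)
$\frac{K{\left(-304,Y{\left(-8,-7 \right)} \right)}}{-15328} = \frac{9 - 304}{-15328} = \left(-295\right) \left(- \frac{1}{15328}\right) = \frac{295}{15328}$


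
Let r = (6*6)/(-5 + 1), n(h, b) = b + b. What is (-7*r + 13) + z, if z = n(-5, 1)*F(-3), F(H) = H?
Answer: 70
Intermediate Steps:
n(h, b) = 2*b
r = -9 (r = 36/(-4) = 36*(-¼) = -9)
z = -6 (z = (2*1)*(-3) = 2*(-3) = -6)
(-7*r + 13) + z = (-7*(-9) + 13) - 6 = (63 + 13) - 6 = 76 - 6 = 70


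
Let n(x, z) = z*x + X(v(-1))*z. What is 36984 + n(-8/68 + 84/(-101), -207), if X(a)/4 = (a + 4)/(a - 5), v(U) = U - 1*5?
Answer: 699384966/18887 ≈ 37030.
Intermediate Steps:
v(U) = -5 + U (v(U) = U - 5 = -5 + U)
X(a) = 4*(4 + a)/(-5 + a) (X(a) = 4*((a + 4)/(a - 5)) = 4*((4 + a)/(-5 + a)) = 4*(4 + a)/(-5 + a))
n(x, z) = 8*z/11 + x*z (n(x, z) = z*x + (4*(4 + (-5 - 1))/(-5 + (-5 - 1)))*z = x*z + (4*(4 - 6)/(-5 - 6))*z = x*z + (4*(-2)/(-11))*z = x*z + (4*(-1/11)*(-2))*z = x*z + 8*z/11 = 8*z/11 + x*z)
36984 + n(-8/68 + 84/(-101), -207) = 36984 + (1/11)*(-207)*(8 + 11*(-8/68 + 84/(-101))) = 36984 + (1/11)*(-207)*(8 + 11*(-8*1/68 + 84*(-1/101))) = 36984 + (1/11)*(-207)*(8 + 11*(-2/17 - 84/101)) = 36984 + (1/11)*(-207)*(8 + 11*(-1630/1717)) = 36984 + (1/11)*(-207)*(8 - 17930/1717) = 36984 + (1/11)*(-207)*(-4194/1717) = 36984 + 868158/18887 = 699384966/18887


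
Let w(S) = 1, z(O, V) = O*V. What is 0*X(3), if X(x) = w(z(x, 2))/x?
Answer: 0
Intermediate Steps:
X(x) = 1/x
0*X(3) = 0/3 = 0*(1/3) = 0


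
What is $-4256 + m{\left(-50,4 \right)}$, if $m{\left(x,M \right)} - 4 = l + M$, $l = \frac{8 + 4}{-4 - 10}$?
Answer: $- \frac{29742}{7} \approx -4248.9$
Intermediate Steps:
$l = - \frac{6}{7}$ ($l = \frac{12}{-14} = 12 \left(- \frac{1}{14}\right) = - \frac{6}{7} \approx -0.85714$)
$m{\left(x,M \right)} = \frac{22}{7} + M$ ($m{\left(x,M \right)} = 4 + \left(- \frac{6}{7} + M\right) = \frac{22}{7} + M$)
$-4256 + m{\left(-50,4 \right)} = -4256 + \left(\frac{22}{7} + 4\right) = -4256 + \frac{50}{7} = - \frac{29742}{7}$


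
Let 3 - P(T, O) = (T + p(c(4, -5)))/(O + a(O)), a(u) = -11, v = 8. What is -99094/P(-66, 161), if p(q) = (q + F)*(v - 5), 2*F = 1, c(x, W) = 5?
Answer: -9909400/333 ≈ -29758.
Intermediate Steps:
F = 1/2 (F = (1/2)*1 = 1/2 ≈ 0.50000)
p(q) = 3/2 + 3*q (p(q) = (q + 1/2)*(8 - 5) = (1/2 + q)*3 = 3/2 + 3*q)
P(T, O) = 3 - (33/2 + T)/(-11 + O) (P(T, O) = 3 - (T + (3/2 + 3*5))/(O - 11) = 3 - (T + (3/2 + 15))/(-11 + O) = 3 - (T + 33/2)/(-11 + O) = 3 - (33/2 + T)/(-11 + O))
-99094/P(-66, 161) = -99094*(-11 + 161)/(-99/2 - 1*(-66) + 3*161) = -99094*150/(-99/2 + 66 + 483) = -99094/((1/150)*(999/2)) = -99094/333/100 = -99094*100/333 = -9909400/333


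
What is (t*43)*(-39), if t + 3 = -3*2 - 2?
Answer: 18447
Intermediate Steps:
t = -11 (t = -3 + (-3*2 - 2) = -3 + (-6 - 2) = -3 - 8 = -11)
(t*43)*(-39) = -11*43*(-39) = -473*(-39) = 18447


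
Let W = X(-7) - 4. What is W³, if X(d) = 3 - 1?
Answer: -8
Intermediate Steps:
X(d) = 2
W = -2 (W = 2 - 4 = -2)
W³ = (-2)³ = -8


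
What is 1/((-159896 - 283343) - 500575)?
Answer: -1/943814 ≈ -1.0595e-6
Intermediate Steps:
1/((-159896 - 283343) - 500575) = 1/(-443239 - 500575) = 1/(-943814) = -1/943814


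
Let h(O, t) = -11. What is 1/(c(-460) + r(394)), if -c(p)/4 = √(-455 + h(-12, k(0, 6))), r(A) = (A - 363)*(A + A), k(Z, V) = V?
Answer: 6107/149183660 + I*√466/149183660 ≈ 4.0936e-5 + 1.447e-7*I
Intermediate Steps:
r(A) = 2*A*(-363 + A) (r(A) = (-363 + A)*(2*A) = 2*A*(-363 + A))
c(p) = -4*I*√466 (c(p) = -4*√(-455 - 11) = -4*I*√466)
1/(c(-460) + r(394)) = 1/(-4*I*√466 + 2*394*(-363 + 394)) = 1/(-4*I*√466 + 2*394*31) = 1/(-4*I*√466 + 24428) = 1/(24428 - 4*I*√466)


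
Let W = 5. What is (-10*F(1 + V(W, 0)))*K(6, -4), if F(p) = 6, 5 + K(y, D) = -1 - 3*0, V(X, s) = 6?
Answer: 360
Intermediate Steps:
K(y, D) = -6 (K(y, D) = -5 + (-1 - 3*0) = -5 + (-1 + 0) = -5 - 1 = -6)
(-10*F(1 + V(W, 0)))*K(6, -4) = -10*6*(-6) = -60*(-6) = 360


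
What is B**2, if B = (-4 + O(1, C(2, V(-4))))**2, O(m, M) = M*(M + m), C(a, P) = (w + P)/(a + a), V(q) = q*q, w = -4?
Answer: 4096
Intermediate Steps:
V(q) = q**2
C(a, P) = (-4 + P)/(2*a) (C(a, P) = (-4 + P)/(a + a) = (-4 + P)/((2*a)) = (-4 + P)*(1/(2*a)) = (-4 + P)/(2*a))
B = 64 (B = (-4 + ((1/2)*(-4 + (-4)**2)/2)*((1/2)*(-4 + (-4)**2)/2 + 1))**2 = (-4 + ((1/2)*(1/2)*(-4 + 16))*((1/2)*(1/2)*(-4 + 16) + 1))**2 = (-4 + ((1/2)*(1/2)*12)*((1/2)*(1/2)*12 + 1))**2 = (-4 + 3*(3 + 1))**2 = (-4 + 3*4)**2 = (-4 + 12)**2 = 8**2 = 64)
B**2 = 64**2 = 4096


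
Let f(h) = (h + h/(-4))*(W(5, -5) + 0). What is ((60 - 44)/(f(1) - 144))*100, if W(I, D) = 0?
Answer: -100/9 ≈ -11.111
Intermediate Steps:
f(h) = 0 (f(h) = (h + h/(-4))*(0 + 0) = (h + h*(-¼))*0 = (h - h/4)*0 = (3*h/4)*0 = 0)
((60 - 44)/(f(1) - 144))*100 = ((60 - 44)/(0 - 144))*100 = (16/(-144))*100 = (16*(-1/144))*100 = -⅑*100 = -100/9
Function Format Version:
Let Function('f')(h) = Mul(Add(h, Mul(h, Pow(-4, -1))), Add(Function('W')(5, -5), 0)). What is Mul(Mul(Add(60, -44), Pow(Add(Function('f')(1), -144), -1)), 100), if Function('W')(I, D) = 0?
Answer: Rational(-100, 9) ≈ -11.111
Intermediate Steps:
Function('f')(h) = 0 (Function('f')(h) = Mul(Add(h, Mul(h, Pow(-4, -1))), Add(0, 0)) = Mul(Add(h, Mul(h, Rational(-1, 4))), 0) = Mul(Add(h, Mul(Rational(-1, 4), h)), 0) = Mul(Mul(Rational(3, 4), h), 0) = 0)
Mul(Mul(Add(60, -44), Pow(Add(Function('f')(1), -144), -1)), 100) = Mul(Mul(Add(60, -44), Pow(Add(0, -144), -1)), 100) = Mul(Mul(16, Pow(-144, -1)), 100) = Mul(Mul(16, Rational(-1, 144)), 100) = Mul(Rational(-1, 9), 100) = Rational(-100, 9)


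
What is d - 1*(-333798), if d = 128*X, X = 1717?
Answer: 553574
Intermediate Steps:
d = 219776 (d = 128*1717 = 219776)
d - 1*(-333798) = 219776 - 1*(-333798) = 219776 + 333798 = 553574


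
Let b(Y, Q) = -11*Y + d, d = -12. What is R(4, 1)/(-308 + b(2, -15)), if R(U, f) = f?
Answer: -1/342 ≈ -0.0029240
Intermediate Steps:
b(Y, Q) = -12 - 11*Y (b(Y, Q) = -11*Y - 12 = -12 - 11*Y)
R(4, 1)/(-308 + b(2, -15)) = 1/(-308 + (-12 - 11*2)) = 1/(-308 + (-12 - 22)) = 1/(-308 - 34) = 1/(-342) = -1/342*1 = -1/342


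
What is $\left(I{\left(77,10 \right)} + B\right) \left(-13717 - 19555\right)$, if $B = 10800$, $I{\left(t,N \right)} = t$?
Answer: $-361899544$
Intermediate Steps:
$\left(I{\left(77,10 \right)} + B\right) \left(-13717 - 19555\right) = \left(77 + 10800\right) \left(-13717 - 19555\right) = 10877 \left(-33272\right) = -361899544$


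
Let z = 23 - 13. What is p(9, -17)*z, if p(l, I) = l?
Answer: 90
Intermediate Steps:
z = 10
p(9, -17)*z = 9*10 = 90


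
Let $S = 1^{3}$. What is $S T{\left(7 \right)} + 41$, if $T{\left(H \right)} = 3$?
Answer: $44$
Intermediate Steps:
$S = 1$
$S T{\left(7 \right)} + 41 = 1 \cdot 3 + 41 = 3 + 41 = 44$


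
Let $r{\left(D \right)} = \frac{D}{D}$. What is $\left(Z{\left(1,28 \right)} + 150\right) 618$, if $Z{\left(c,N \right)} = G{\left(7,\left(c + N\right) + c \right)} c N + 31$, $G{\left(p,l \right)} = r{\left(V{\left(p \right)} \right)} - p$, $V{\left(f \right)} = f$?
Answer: $8034$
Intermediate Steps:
$r{\left(D \right)} = 1$
$G{\left(p,l \right)} = 1 - p$
$Z{\left(c,N \right)} = 31 - 6 N c$ ($Z{\left(c,N \right)} = \left(1 - 7\right) c N + 31 = - 6 c N + 31 = - 6 N c + 31 = 31 - 6 N c$)
$\left(Z{\left(1,28 \right)} + 150\right) 618 = \left(\left(31 - 168 \cdot 1\right) + 150\right) 618 = \left(\left(31 - 168\right) + 150\right) 618 = \left(-137 + 150\right) 618 = 13 \cdot 618 = 8034$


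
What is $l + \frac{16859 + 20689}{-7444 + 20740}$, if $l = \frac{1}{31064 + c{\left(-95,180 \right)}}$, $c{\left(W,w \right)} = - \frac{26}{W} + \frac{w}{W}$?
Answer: $\frac{4616776357}{1634813004} \approx 2.824$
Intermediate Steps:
$l = \frac{95}{2950926}$ ($l = \frac{1}{31064 + \frac{-26 + 180}{-95}} = \frac{1}{31064 - \frac{154}{95}} = \frac{1}{\frac{2950926}{95}} = \frac{95}{2950926} \approx 3.2193 \cdot 10^{-5}$)
$l + \frac{16859 + 20689}{-7444 + 20740} = \frac{95}{2950926} + \frac{16859 + 20689}{-7444 + 20740} = \frac{95}{2950926} + \frac{37548}{13296} = \frac{95}{2950926} + 37548 \cdot \frac{1}{13296} = \frac{95}{2950926} + \frac{3129}{1108} = \frac{4616776357}{1634813004}$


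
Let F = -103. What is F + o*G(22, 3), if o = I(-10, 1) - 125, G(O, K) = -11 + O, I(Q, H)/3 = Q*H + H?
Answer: -1775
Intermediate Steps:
I(Q, H) = 3*H + 3*H*Q (I(Q, H) = 3*(Q*H + H) = 3*(H*Q + H) = 3*(H + H*Q) = 3*H + 3*H*Q)
o = -152 (o = 3*1*(1 - 10) - 125 = 3*1*(-9) - 125 = -27 - 125 = -152)
F + o*G(22, 3) = -103 - 152*(-11 + 22) = -103 - 152*11 = -103 - 1672 = -1775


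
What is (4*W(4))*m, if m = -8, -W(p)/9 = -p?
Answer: -1152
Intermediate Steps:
W(p) = 9*p (W(p) = -(-9)*p = 9*p)
(4*W(4))*m = (4*(9*4))*(-8) = (4*36)*(-8) = 144*(-8) = -1152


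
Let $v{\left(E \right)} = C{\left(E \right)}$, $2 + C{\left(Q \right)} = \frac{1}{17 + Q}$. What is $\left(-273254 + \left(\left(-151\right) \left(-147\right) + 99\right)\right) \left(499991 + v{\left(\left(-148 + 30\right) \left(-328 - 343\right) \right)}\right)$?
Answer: $- \frac{9937090784444048}{79195} \approx -1.2548 \cdot 10^{11}$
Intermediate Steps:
$C{\left(Q \right)} = -2 + \frac{1}{17 + Q}$
$v{\left(E \right)} = \frac{-33 - 2 E}{17 + E}$
$\left(-273254 + \left(\left(-151\right) \left(-147\right) + 99\right)\right) \left(499991 + v{\left(\left(-148 + 30\right) \left(-328 - 343\right) \right)}\right) = \left(-273254 + \left(\left(-151\right) \left(-147\right) + 99\right)\right) \left(499991 + \frac{-33 - 2 \left(-148 + 30\right) \left(-328 - 343\right)}{17 + \left(-148 + 30\right) \left(-328 - 343\right)}\right) = \left(-273254 + \left(22197 + 99\right)\right) \left(499991 + \frac{-33 - 2 \left(\left(-118\right) \left(-671\right)\right)}{17 - -79178}\right) = \left(-273254 + 22296\right) \left(499991 + \frac{-33 - 158356}{17 + 79178}\right) = - 250958 \left(499991 + \frac{-33 - 158356}{79195}\right) = - 250958 \left(499991 + \frac{1}{79195} \left(-158389\right)\right) = - 250958 \left(499991 - \frac{158389}{79195}\right) = \left(-250958\right) \frac{39596628856}{79195} = - \frac{9937090784444048}{79195}$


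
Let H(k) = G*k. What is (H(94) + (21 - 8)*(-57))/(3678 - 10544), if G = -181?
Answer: 17755/6866 ≈ 2.5859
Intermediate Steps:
H(k) = -181*k
(H(94) + (21 - 8)*(-57))/(3678 - 10544) = (-181*94 + (21 - 8)*(-57))/(3678 - 10544) = (-17014 + 13*(-57))/(-6866) = (-17014 - 741)*(-1/6866) = -17755*(-1/6866) = 17755/6866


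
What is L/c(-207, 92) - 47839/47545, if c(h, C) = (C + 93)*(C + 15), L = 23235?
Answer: 852622/5087315 ≈ 0.16760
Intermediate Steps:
c(h, C) = (15 + C)*(93 + C) (c(h, C) = (93 + C)*(15 + C) = (15 + C)*(93 + C))
L/c(-207, 92) - 47839/47545 = 23235/(1395 + 92² + 108*92) - 47839/47545 = 23235/(1395 + 8464 + 9936) - 47839*1/47545 = 23235/19795 - 47839/47545 = 23235*(1/19795) - 47839/47545 = 4647/3959 - 47839/47545 = 852622/5087315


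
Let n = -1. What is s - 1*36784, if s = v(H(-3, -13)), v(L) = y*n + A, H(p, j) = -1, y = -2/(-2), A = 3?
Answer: -36782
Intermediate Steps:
y = 1 (y = -2*(-½) = 1)
v(L) = 2 (v(L) = 1*(-1) + 3 = -1 + 3 = 2)
s = 2
s - 1*36784 = 2 - 1*36784 = 2 - 36784 = -36782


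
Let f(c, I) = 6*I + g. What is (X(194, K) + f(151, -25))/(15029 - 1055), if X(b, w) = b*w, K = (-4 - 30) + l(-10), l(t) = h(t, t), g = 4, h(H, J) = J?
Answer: -1447/2329 ≈ -0.62130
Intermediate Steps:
f(c, I) = 4 + 6*I (f(c, I) = 6*I + 4 = 4 + 6*I)
l(t) = t
K = -44 (K = (-4 - 30) - 10 = -34 - 10 = -44)
(X(194, K) + f(151, -25))/(15029 - 1055) = (194*(-44) + (4 + 6*(-25)))/(15029 - 1055) = (-8536 + (4 - 150))/13974 = (-8536 - 146)*(1/13974) = -8682*1/13974 = -1447/2329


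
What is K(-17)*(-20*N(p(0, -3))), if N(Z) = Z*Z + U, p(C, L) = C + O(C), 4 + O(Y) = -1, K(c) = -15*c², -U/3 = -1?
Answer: 2427600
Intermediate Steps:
U = 3 (U = -3*(-1) = 3)
O(Y) = -5 (O(Y) = -4 - 1 = -5)
p(C, L) = -5 + C (p(C, L) = C - 5 = -5 + C)
N(Z) = 3 + Z² (N(Z) = Z*Z + 3 = Z² + 3 = 3 + Z²)
K(-17)*(-20*N(p(0, -3))) = (-15*(-17)²)*(-20*(3 + (-5 + 0)²)) = (-15*289)*(-20*(3 + (-5)²)) = -(-86700)*(3 + 25) = -(-86700)*28 = -4335*(-560) = 2427600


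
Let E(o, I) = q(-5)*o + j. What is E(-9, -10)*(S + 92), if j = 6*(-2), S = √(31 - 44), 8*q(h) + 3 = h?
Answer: -276 - 3*I*√13 ≈ -276.0 - 10.817*I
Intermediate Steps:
q(h) = -3/8 + h/8
S = I*√13 (S = √(-13) = I*√13 ≈ 3.6056*I)
j = -12
E(o, I) = -12 - o (E(o, I) = (-3/8 + (⅛)*(-5))*o - 12 = (-3/8 - 5/8)*o - 12 = -o - 12 = -12 - o)
E(-9, -10)*(S + 92) = (-12 - 1*(-9))*(I*√13 + 92) = (-12 + 9)*(92 + I*√13) = -3*(92 + I*√13) = -276 - 3*I*√13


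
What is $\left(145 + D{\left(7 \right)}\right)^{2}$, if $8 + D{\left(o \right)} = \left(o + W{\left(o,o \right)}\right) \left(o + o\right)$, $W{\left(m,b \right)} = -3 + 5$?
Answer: $69169$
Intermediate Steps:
$W{\left(m,b \right)} = 2$
$D{\left(o \right)} = -8 + 2 o \left(2 + o\right)$ ($D{\left(o \right)} = -8 + \left(o + 2\right) \left(o + o\right) = -8 + \left(2 + o\right) 2 o = -8 + 2 o \left(2 + o\right)$)
$\left(145 + D{\left(7 \right)}\right)^{2} = \left(145 + \left(-8 + 2 \cdot 7^{2} + 4 \cdot 7\right)\right)^{2} = \left(145 + \left(-8 + 2 \cdot 49 + 28\right)\right)^{2} = \left(145 + \left(-8 + 98 + 28\right)\right)^{2} = \left(145 + 118\right)^{2} = 263^{2} = 69169$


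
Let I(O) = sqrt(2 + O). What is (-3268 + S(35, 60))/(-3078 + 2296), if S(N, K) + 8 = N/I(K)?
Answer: 1638/391 - 35*sqrt(62)/48484 ≈ 4.1836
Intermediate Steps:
S(N, K) = -8 + N/sqrt(2 + K) (S(N, K) = -8 + N/(sqrt(2 + K)) = -8 + N/sqrt(2 + K))
(-3268 + S(35, 60))/(-3078 + 2296) = (-3268 + (-8 + 35/sqrt(2 + 60)))/(-3078 + 2296) = (-3268 + (-8 + 35/sqrt(62)))/(-782) = (-3268 + (-8 + 35*(sqrt(62)/62)))*(-1/782) = (-3268 + (-8 + 35*sqrt(62)/62))*(-1/782) = (-3276 + 35*sqrt(62)/62)*(-1/782) = 1638/391 - 35*sqrt(62)/48484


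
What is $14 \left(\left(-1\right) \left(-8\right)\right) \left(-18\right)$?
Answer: $-2016$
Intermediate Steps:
$14 \left(\left(-1\right) \left(-8\right)\right) \left(-18\right) = 14 \cdot 8 \left(-18\right) = 112 \left(-18\right) = -2016$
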